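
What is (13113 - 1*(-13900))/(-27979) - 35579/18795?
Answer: -4382432/1533135 ≈ -2.8585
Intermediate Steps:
(13113 - 1*(-13900))/(-27979) - 35579/18795 = (13113 + 13900)*(-1/27979) - 35579*1/18795 = 27013*(-1/27979) - 35579/18795 = -3859/3997 - 35579/18795 = -4382432/1533135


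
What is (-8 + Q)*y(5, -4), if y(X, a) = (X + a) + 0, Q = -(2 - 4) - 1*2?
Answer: -8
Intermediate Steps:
Q = 0 (Q = -1*(-2) - 2 = 2 - 2 = 0)
y(X, a) = X + a
(-8 + Q)*y(5, -4) = (-8 + 0)*(5 - 4) = -8*1 = -8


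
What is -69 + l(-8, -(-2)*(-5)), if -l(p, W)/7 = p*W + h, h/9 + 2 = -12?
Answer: 253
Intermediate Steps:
h = -126 (h = -18 + 9*(-12) = -18 - 108 = -126)
l(p, W) = 882 - 7*W*p (l(p, W) = -7*(p*W - 126) = -7*(W*p - 126) = -7*(-126 + W*p) = 882 - 7*W*p)
-69 + l(-8, -(-2)*(-5)) = -69 + (882 - 7*(-(-2)*(-5))*(-8)) = -69 + (882 - 7*(-1*10)*(-8)) = -69 + (882 - 7*(-10)*(-8)) = -69 + (882 - 560) = -69 + 322 = 253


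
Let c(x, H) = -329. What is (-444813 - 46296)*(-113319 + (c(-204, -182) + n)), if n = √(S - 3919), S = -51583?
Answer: 55813555632 - 491109*I*√55502 ≈ 5.5814e+10 - 1.157e+8*I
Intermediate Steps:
n = I*√55502 (n = √(-51583 - 3919) = √(-55502) = I*√55502 ≈ 235.59*I)
(-444813 - 46296)*(-113319 + (c(-204, -182) + n)) = (-444813 - 46296)*(-113319 + (-329 + I*√55502)) = -491109*(-113648 + I*√55502) = 55813555632 - 491109*I*√55502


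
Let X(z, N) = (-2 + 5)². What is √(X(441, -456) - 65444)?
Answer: I*√65435 ≈ 255.8*I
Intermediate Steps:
X(z, N) = 9 (X(z, N) = 3² = 9)
√(X(441, -456) - 65444) = √(9 - 65444) = √(-65435) = I*√65435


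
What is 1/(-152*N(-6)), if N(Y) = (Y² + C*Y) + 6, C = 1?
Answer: -1/5472 ≈ -0.00018275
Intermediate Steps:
N(Y) = 6 + Y + Y² (N(Y) = (Y² + 1*Y) + 6 = (Y² + Y) + 6 = (Y + Y²) + 6 = 6 + Y + Y²)
1/(-152*N(-6)) = 1/(-152*(6 - 6 + (-6)²)) = 1/(-152*(6 - 6 + 36)) = 1/(-152*36) = 1/(-5472) = -1/5472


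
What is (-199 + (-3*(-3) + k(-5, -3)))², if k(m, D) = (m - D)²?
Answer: 34596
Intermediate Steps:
(-199 + (-3*(-3) + k(-5, -3)))² = (-199 + (-3*(-3) + (-3 - 1*(-5))²))² = (-199 + (9 + (-3 + 5)²))² = (-199 + (9 + 2²))² = (-199 + (9 + 4))² = (-199 + 13)² = (-186)² = 34596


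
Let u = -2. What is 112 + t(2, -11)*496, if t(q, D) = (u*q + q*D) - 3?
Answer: -14272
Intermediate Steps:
t(q, D) = -3 - 2*q + D*q (t(q, D) = (-2*q + q*D) - 3 = (-2*q + D*q) - 3 = -3 - 2*q + D*q)
112 + t(2, -11)*496 = 112 + (-3 - 2*2 - 11*2)*496 = 112 + (-3 - 4 - 22)*496 = 112 - 29*496 = 112 - 14384 = -14272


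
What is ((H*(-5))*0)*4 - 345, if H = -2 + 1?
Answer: -345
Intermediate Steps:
H = -1
((H*(-5))*0)*4 - 345 = (-1*(-5)*0)*4 - 345 = (5*0)*4 - 345 = 0*4 - 345 = 0 - 345 = -345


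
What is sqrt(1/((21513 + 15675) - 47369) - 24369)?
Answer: I*sqrt(2525914142990)/10181 ≈ 156.11*I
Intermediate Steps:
sqrt(1/((21513 + 15675) - 47369) - 24369) = sqrt(1/(37188 - 47369) - 24369) = sqrt(1/(-10181) - 24369) = sqrt(-1/10181 - 24369) = sqrt(-248100790/10181) = I*sqrt(2525914142990)/10181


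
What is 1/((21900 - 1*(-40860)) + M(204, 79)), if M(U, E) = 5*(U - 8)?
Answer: 1/63740 ≈ 1.5689e-5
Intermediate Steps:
M(U, E) = -40 + 5*U (M(U, E) = 5*(-8 + U) = -40 + 5*U)
1/((21900 - 1*(-40860)) + M(204, 79)) = 1/((21900 - 1*(-40860)) + (-40 + 5*204)) = 1/((21900 + 40860) + (-40 + 1020)) = 1/(62760 + 980) = 1/63740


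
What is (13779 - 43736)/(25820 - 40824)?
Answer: 29957/15004 ≈ 1.9966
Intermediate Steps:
(13779 - 43736)/(25820 - 40824) = -29957/(-15004) = -29957*(-1/15004) = 29957/15004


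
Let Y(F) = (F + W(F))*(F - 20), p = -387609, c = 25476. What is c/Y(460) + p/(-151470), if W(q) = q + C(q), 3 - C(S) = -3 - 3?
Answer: 61476479/23452605 ≈ 2.6213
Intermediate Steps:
C(S) = 9 (C(S) = 3 - (-3 - 3) = 3 - 1*(-6) = 3 + 6 = 9)
W(q) = 9 + q (W(q) = q + 9 = 9 + q)
Y(F) = (-20 + F)*(9 + 2*F) (Y(F) = (F + (9 + F))*(F - 20) = (9 + 2*F)*(-20 + F) = (-20 + F)*(9 + 2*F))
c/Y(460) + p/(-151470) = 25476/(-180 - 31*460 + 2*460²) - 387609/(-151470) = 25476/(-180 - 14260 + 2*211600) - 387609*(-1/151470) = 25476/(-180 - 14260 + 423200) + 129203/50490 = 25476/408760 + 129203/50490 = 25476*(1/408760) + 129203/50490 = 579/9290 + 129203/50490 = 61476479/23452605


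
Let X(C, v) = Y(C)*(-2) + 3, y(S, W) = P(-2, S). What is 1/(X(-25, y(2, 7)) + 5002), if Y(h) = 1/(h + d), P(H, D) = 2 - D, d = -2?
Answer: 27/135137 ≈ 0.00019980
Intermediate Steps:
y(S, W) = 2 - S
Y(h) = 1/(-2 + h) (Y(h) = 1/(h - 2) = 1/(-2 + h))
X(C, v) = 3 - 2/(-2 + C) (X(C, v) = -2/(-2 + C) + 3 = 3 - 2/(-2 + C))
1/(X(-25, y(2, 7)) + 5002) = 1/((-8 + 3*(-25))/(-2 - 25) + 5002) = 1/((-8 - 75)/(-27) + 5002) = 1/(-1/27*(-83) + 5002) = 1/(83/27 + 5002) = 1/(135137/27) = 27/135137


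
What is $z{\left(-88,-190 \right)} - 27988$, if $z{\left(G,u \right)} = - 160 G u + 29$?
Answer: $-2703159$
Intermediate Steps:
$z{\left(G,u \right)} = 29 - 160 G u$ ($z{\left(G,u \right)} = - 160 G u + 29 = 29 - 160 G u$)
$z{\left(-88,-190 \right)} - 27988 = \left(29 - \left(-14080\right) \left(-190\right)\right) - 27988 = \left(29 - 2675200\right) - 27988 = -2675171 - 27988 = -2703159$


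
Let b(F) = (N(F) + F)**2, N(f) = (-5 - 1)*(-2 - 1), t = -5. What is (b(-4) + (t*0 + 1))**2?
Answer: 38809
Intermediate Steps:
N(f) = 18 (N(f) = -6*(-3) = 18)
b(F) = (18 + F)**2
(b(-4) + (t*0 + 1))**2 = ((18 - 4)**2 + (-5*0 + 1))**2 = (14**2 + (0 + 1))**2 = (196 + 1)**2 = 197**2 = 38809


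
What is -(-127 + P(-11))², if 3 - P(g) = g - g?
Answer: -15376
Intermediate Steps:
P(g) = 3 (P(g) = 3 - (g - g) = 3 - 1*0 = 3 + 0 = 3)
-(-127 + P(-11))² = -(-127 + 3)² = -1*(-124)² = -1*15376 = -15376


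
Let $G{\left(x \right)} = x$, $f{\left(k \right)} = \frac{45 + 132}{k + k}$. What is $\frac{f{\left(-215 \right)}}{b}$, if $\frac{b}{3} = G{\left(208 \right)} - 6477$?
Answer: $\frac{59}{2695670} \approx 2.1887 \cdot 10^{-5}$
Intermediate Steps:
$f{\left(k \right)} = \frac{177}{2 k}$
$b = -18807$ ($b = 3 \left(208 - 6477\right) = 3 \left(-6269\right) = -18807$)
$\frac{f{\left(-215 \right)}}{b} = \frac{\frac{177}{2} \frac{1}{-215}}{-18807} = \frac{177}{2} \left(- \frac{1}{215}\right) \left(- \frac{1}{18807}\right) = \left(- \frac{177}{430}\right) \left(- \frac{1}{18807}\right) = \frac{59}{2695670}$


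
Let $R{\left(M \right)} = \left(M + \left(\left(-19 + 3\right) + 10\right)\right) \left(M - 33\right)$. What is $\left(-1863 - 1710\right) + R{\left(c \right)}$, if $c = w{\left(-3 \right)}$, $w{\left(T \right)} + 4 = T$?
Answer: $-3053$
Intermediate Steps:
$w{\left(T \right)} = -4 + T$
$c = -7$ ($c = -4 - 3 = -7$)
$R{\left(M \right)} = \left(-33 + M\right) \left(-6 + M\right)$ ($R{\left(M \right)} = \left(M + \left(-16 + 10\right)\right) \left(-33 + M\right) = \left(M - 6\right) \left(-33 + M\right) = \left(-6 + M\right) \left(-33 + M\right) = \left(-33 + M\right) \left(-6 + M\right)$)
$\left(-1863 - 1710\right) + R{\left(c \right)} = \left(-1863 - 1710\right) + \left(198 + \left(-7\right)^{2} - -273\right) = -3573 + \left(198 + 49 + 273\right) = -3573 + 520 = -3053$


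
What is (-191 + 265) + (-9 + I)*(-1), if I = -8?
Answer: 91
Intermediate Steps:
(-191 + 265) + (-9 + I)*(-1) = (-191 + 265) + (-9 - 8)*(-1) = 74 - 17*(-1) = 74 + 17 = 91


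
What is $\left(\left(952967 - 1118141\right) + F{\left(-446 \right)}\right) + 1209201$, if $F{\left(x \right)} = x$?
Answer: $1043581$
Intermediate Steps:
$\left(\left(952967 - 1118141\right) + F{\left(-446 \right)}\right) + 1209201 = \left(\left(952967 - 1118141\right) - 446\right) + 1209201 = \left(-165174 - 446\right) + 1209201 = -165620 + 1209201 = 1043581$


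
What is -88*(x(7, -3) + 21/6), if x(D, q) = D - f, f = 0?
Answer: -924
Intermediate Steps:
x(D, q) = D (x(D, q) = D - 1*0 = D + 0 = D)
-88*(x(7, -3) + 21/6) = -88*(7 + 21/6) = -88*(7 + 21*(⅙)) = -88*(7 + 7/2) = -88*21/2 = -2*462 = -924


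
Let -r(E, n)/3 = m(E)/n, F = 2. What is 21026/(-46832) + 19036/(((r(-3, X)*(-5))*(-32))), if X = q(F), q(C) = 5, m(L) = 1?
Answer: -3490283/17562 ≈ -198.74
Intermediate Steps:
X = 5
r(E, n) = -3/n
21026/(-46832) + 19036/(((r(-3, X)*(-5))*(-32))) = 21026/(-46832) + 19036/(((-3/5*(-5))*(-32))) = 21026*(-1/46832) + 19036/(((-3*1/5*(-5))*(-32))) = -10513/23416 + 19036/((-3/5*(-5)*(-32))) = -10513/23416 + 19036/((3*(-32))) = -10513/23416 + 19036/(-96) = -10513/23416 + 19036*(-1/96) = -10513/23416 - 4759/24 = -3490283/17562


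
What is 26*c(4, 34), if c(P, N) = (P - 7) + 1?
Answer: -52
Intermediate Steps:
c(P, N) = -6 + P (c(P, N) = (-7 + P) + 1 = -6 + P)
26*c(4, 34) = 26*(-6 + 4) = 26*(-2) = -52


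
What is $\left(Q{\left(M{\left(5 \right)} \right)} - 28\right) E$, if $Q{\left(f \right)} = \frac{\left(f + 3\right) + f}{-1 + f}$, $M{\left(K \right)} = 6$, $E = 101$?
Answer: $-2525$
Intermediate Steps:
$Q{\left(f \right)} = \frac{3 + 2 f}{-1 + f}$ ($Q{\left(f \right)} = \frac{\left(3 + f\right) + f}{-1 + f} = \frac{3 + 2 f}{-1 + f}$)
$\left(Q{\left(M{\left(5 \right)} \right)} - 28\right) E = \left(\frac{3 + 2 \cdot 6}{-1 + 6} - 28\right) 101 = \left(\frac{3 + 12}{5} - 28\right) 101 = \left(\frac{1}{5} \cdot 15 - 28\right) 101 = \left(3 - 28\right) 101 = \left(-25\right) 101 = -2525$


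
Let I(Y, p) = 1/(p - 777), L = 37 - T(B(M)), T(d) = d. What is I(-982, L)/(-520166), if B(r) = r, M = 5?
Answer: 1/387523670 ≈ 2.5805e-9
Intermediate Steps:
L = 32 (L = 37 - 1*5 = 37 - 5 = 32)
I(Y, p) = 1/(-777 + p)
I(-982, L)/(-520166) = 1/((-777 + 32)*(-520166)) = -1/520166/(-745) = -1/745*(-1/520166) = 1/387523670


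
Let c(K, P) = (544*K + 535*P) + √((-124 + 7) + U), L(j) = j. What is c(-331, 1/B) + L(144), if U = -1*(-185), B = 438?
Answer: -78804425/438 + 2*√17 ≈ -1.7991e+5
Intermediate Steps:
U = 185
c(K, P) = 2*√17 + 535*P + 544*K (c(K, P) = (544*K + 535*P) + √((-124 + 7) + 185) = (535*P + 544*K) + √(-117 + 185) = (535*P + 544*K) + √68 = (535*P + 544*K) + 2*√17 = 2*√17 + 535*P + 544*K)
c(-331, 1/B) + L(144) = (2*√17 + 535/438 + 544*(-331)) + 144 = (2*√17 + 535*(1/438) - 180064) + 144 = (2*√17 + 535/438 - 180064) + 144 = (-78867497/438 + 2*√17) + 144 = -78804425/438 + 2*√17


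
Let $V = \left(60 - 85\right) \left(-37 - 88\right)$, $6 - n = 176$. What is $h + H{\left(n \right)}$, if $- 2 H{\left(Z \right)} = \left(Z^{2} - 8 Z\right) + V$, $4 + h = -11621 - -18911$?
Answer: $- \frac{18813}{2} \approx -9406.5$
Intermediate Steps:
$n = -170$ ($n = 6 - 176 = -170$)
$V = 3125$ ($V = \left(-25\right) \left(-125\right) = 3125$)
$h = 7286$ ($h = -4 - -7290 = -4 + \left(-11621 + 18911\right) = -4 + 7290 = 7286$)
$H{\left(Z \right)} = - \frac{3125}{2} + 4 Z - \frac{Z^{2}}{2}$ ($H{\left(Z \right)} = - \frac{\left(Z^{2} - 8 Z\right) + 3125}{2} = - \frac{3125 + Z^{2} - 8 Z}{2} = - \frac{3125}{2} + 4 Z - \frac{Z^{2}}{2}$)
$h + H{\left(n \right)} = 7286 - \left(\frac{4485}{2} + 14450\right) = 7286 - \frac{33385}{2} = - \frac{18813}{2}$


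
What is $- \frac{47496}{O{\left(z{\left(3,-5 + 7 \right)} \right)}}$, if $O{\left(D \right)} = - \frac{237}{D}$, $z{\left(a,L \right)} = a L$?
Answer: $\frac{94992}{79} \approx 1202.4$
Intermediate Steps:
$z{\left(a,L \right)} = L a$
$- \frac{47496}{O{\left(z{\left(3,-5 + 7 \right)} \right)}} = - \frac{47496}{\left(-237\right) \frac{1}{\left(-5 + 7\right) 3}} = - \frac{47496}{\left(-237\right) \frac{1}{2 \cdot 3}} = - \frac{47496}{\left(-237\right) \frac{1}{6}} = - \frac{47496}{- \frac{79}{2}} = \left(-47496\right) \left(- \frac{2}{79}\right) = \frac{94992}{79}$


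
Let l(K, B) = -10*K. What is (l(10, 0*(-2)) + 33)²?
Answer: 4489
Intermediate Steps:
(l(10, 0*(-2)) + 33)² = (-10*10 + 33)² = (-100 + 33)² = (-67)² = 4489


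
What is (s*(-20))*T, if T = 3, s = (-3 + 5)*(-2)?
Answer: 240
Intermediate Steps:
s = -4 (s = 2*(-2) = -4)
(s*(-20))*T = -4*(-20)*3 = 80*3 = 240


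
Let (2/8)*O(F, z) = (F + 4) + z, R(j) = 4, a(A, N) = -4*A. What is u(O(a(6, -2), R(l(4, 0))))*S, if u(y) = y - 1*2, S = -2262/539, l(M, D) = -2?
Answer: 13572/49 ≈ 276.98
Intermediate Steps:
S = -2262/539 (S = -2262*1/539 = -2262/539 ≈ -4.1967)
O(F, z) = 16 + 4*F + 4*z (O(F, z) = 4*((F + 4) + z) = 4*((4 + F) + z) = 4*(4 + F + z) = 16 + 4*F + 4*z)
u(y) = -2 + y (u(y) = y - 2 = -2 + y)
u(O(a(6, -2), R(l(4, 0))))*S = (-2 + (16 + 4*(-4*6) + 4*4))*(-2262/539) = (-2 + (16 + 4*(-24) + 16))*(-2262/539) = (-2 + (16 - 96 + 16))*(-2262/539) = (-2 - 64)*(-2262/539) = -66*(-2262/539) = 13572/49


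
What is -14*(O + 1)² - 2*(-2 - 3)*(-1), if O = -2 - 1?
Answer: -66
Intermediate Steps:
O = -3
-14*(O + 1)² - 2*(-2 - 3)*(-1) = -14*(-3 + 1)² - 2*(-2 - 3)*(-1) = -14*(-2)² - 2*(-5)*(-1) = -14*4 + 10*(-1) = -56 - 10 = -66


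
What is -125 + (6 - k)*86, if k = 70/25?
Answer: 751/5 ≈ 150.20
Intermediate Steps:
k = 14/5 (k = 70*(1/25) = 14/5 ≈ 2.8000)
-125 + (6 - k)*86 = -125 + (6 - 1*14/5)*86 = -125 + (6 - 14/5)*86 = -125 + (16/5)*86 = -125 + 1376/5 = 751/5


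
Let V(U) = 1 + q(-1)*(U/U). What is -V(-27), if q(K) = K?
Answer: 0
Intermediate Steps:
V(U) = 0 (V(U) = 1 - U/U = 1 - 1*1 = 1 - 1 = 0)
-V(-27) = -1*0 = 0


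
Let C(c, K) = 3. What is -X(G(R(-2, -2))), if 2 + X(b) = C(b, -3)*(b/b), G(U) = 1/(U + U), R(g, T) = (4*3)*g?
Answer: -1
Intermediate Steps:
R(g, T) = 12*g
G(U) = 1/(2*U)
X(b) = 1 (X(b) = -2 + 3*(b/b) = -2 + 3*1 = -2 + 3 = 1)
-X(G(R(-2, -2))) = -1*1 = -1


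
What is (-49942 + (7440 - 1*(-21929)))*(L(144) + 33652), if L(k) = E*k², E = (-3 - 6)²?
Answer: -35247062564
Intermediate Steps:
E = 81 (E = (-9)² = 81)
L(k) = 81*k²
(-49942 + (7440 - 1*(-21929)))*(L(144) + 33652) = (-49942 + (7440 - 1*(-21929)))*(81*144² + 33652) = (-49942 + (7440 + 21929))*(81*20736 + 33652) = (-49942 + 29369)*(1679616 + 33652) = -20573*1713268 = -35247062564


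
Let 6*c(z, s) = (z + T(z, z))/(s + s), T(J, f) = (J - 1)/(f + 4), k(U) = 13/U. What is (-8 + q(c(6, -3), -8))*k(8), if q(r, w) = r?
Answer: -7657/576 ≈ -13.293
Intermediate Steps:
T(J, f) = (-1 + J)/(4 + f)
c(z, s) = (z + (-1 + z)/(4 + z))/(12*s) (c(z, s) = ((z + (-1 + z)/(4 + z))/(s + s))/6 = ((z + (-1 + z)/(4 + z))/((2*s)))/6 = ((z + (-1 + z)/(4 + z))*(1/(2*s)))/6 = ((z + (-1 + z)/(4 + z))/(2*s))/6 = (z + (-1 + z)/(4 + z))/(12*s))
(-8 + q(c(6, -3), -8))*k(8) = (-8 + (1/12)*(-1 + 6 + 6*(4 + 6))/(-3*(4 + 6)))*(13/8) = (-8 + (1/12)*(-⅓)*(-1 + 6 + 6*10)/10)*(13*(⅛)) = (-8 + (1/12)*(-⅓)*(⅒)*(-1 + 6 + 60))*(13/8) = (-8 + (1/12)*(-⅓)*(⅒)*65)*(13/8) = (-8 - 13/72)*(13/8) = -589/72*13/8 = -7657/576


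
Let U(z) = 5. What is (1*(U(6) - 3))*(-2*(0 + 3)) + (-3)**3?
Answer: -39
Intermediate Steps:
(1*(U(6) - 3))*(-2*(0 + 3)) + (-3)**3 = (1*(5 - 3))*(-2*(0 + 3)) + (-3)**3 = (1*2)*(-2*3) - 27 = 2*(-6) - 27 = -12 - 27 = -39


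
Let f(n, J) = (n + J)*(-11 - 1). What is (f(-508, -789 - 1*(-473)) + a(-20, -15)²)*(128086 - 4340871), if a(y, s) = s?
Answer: -42603894705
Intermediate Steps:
f(n, J) = -12*J - 12*n (f(n, J) = (J + n)*(-12) = -12*J - 12*n)
(f(-508, -789 - 1*(-473)) + a(-20, -15)²)*(128086 - 4340871) = ((-12*(-789 - 1*(-473)) - 12*(-508)) + (-15)²)*(128086 - 4340871) = ((-12*(-789 + 473) + 6096) + 225)*(-4212785) = ((-12*(-316) + 6096) + 225)*(-4212785) = ((3792 + 6096) + 225)*(-4212785) = (9888 + 225)*(-4212785) = 10113*(-4212785) = -42603894705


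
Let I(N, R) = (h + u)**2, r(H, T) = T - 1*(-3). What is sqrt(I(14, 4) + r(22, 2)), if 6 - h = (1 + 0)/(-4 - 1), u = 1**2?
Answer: 7*sqrt(29)/5 ≈ 7.5392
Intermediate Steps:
u = 1
r(H, T) = 3 + T (r(H, T) = T + 3 = 3 + T)
h = 31/5 (h = 6 - (1 + 0)/(-4 - 1) = 6 - 1/(-5) = 6 - (-1)/5 = 6 - 1*(-1/5) = 6 + 1/5 = 31/5 ≈ 6.2000)
I(N, R) = 1296/25 (I(N, R) = (31/5 + 1)**2 = (36/5)**2 = 1296/25)
sqrt(I(14, 4) + r(22, 2)) = sqrt(1296/25 + (3 + 2)) = sqrt(1296/25 + 5) = sqrt(1421/25) = 7*sqrt(29)/5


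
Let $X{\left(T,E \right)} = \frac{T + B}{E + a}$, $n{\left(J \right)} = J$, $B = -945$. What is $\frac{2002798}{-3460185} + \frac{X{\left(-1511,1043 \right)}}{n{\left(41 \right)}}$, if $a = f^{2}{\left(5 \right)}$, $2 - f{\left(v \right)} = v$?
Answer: $- \frac{23720724424}{37311174855} \approx -0.63575$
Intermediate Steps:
$f{\left(v \right)} = 2 - v$
$a = 9$ ($a = \left(2 - 5\right)^{2} = \left(-3\right)^{2} = 9$)
$X{\left(T,E \right)} = \frac{-945 + T}{9 + E}$ ($X{\left(T,E \right)} = \frac{T - 945}{E + 9} = \frac{-945 + T}{9 + E}$)
$\frac{2002798}{-3460185} + \frac{X{\left(-1511,1043 \right)}}{n{\left(41 \right)}} = \frac{2002798}{-3460185} + \frac{\frac{1}{9 + 1043} \left(-945 - 1511\right)}{41} = 2002798 \left(- \frac{1}{3460185}\right) + \frac{1}{1052} \left(-2456\right) \frac{1}{41} = - \frac{2002798}{3460185} + \frac{1}{1052} \left(-2456\right) \frac{1}{41} = - \frac{2002798}{3460185} - \frac{614}{10783} = - \frac{23720724424}{37311174855}$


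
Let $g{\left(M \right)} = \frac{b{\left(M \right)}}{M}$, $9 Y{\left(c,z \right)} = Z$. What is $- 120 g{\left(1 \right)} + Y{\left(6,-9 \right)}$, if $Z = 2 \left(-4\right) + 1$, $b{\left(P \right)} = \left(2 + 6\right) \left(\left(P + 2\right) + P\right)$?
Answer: $- \frac{34567}{9} \approx -3840.8$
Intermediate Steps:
$b{\left(P \right)} = 16 + 16 P$ ($b{\left(P \right)} = 8 \left(\left(2 + P\right) + P\right) = 8 \left(2 + 2 P\right) = 16 + 16 P$)
$Z = -7$ ($Z = -8 + 1 = -7$)
$Y{\left(c,z \right)} = - \frac{7}{9}$ ($Y{\left(c,z \right)} = \frac{1}{9} \left(-7\right) = - \frac{7}{9}$)
$g{\left(M \right)} = \frac{16 + 16 M}{M}$
$- 120 g{\left(1 \right)} + Y{\left(6,-9 \right)} = - 120 \left(16 + \frac{16}{1}\right) - \frac{7}{9} = - 120 \left(16 + 16 \cdot 1\right) - \frac{7}{9} = - 120 \left(16 + 16\right) - \frac{7}{9} = \left(-120\right) 32 - \frac{7}{9} = -3840 - \frac{7}{9} = - \frac{34567}{9}$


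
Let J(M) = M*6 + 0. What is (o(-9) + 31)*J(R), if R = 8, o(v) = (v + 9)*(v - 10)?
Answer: 1488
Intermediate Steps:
o(v) = (-10 + v)*(9 + v) (o(v) = (9 + v)*(-10 + v) = (-10 + v)*(9 + v))
J(M) = 6*M (J(M) = 6*M + 0 = 6*M)
(o(-9) + 31)*J(R) = ((-90 + (-9)**2 - 1*(-9)) + 31)*(6*8) = ((-90 + 81 + 9) + 31)*48 = (0 + 31)*48 = 31*48 = 1488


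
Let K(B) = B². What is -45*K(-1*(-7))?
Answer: -2205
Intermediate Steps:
-45*K(-1*(-7)) = -45*(-1*(-7))² = -45*7² = -45*49 = -2205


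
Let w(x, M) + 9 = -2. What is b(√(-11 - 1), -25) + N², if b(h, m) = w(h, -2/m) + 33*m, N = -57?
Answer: 2413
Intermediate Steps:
w(x, M) = -11 (w(x, M) = -9 - 2 = -11)
b(h, m) = -11 + 33*m
b(√(-11 - 1), -25) + N² = (-11 + 33*(-25)) + (-57)² = (-11 - 825) + 3249 = -836 + 3249 = 2413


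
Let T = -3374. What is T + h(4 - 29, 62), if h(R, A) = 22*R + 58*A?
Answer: -328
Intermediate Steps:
T + h(4 - 29, 62) = -3374 + (22*(4 - 29) + 58*62) = -3374 + (22*(-25) + 3596) = -3374 + (-550 + 3596) = -3374 + 3046 = -328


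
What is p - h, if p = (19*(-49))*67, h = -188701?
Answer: 126324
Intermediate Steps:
p = -62377 (p = -931*67 = -62377)
p - h = -62377 - 1*(-188701) = -62377 + 188701 = 126324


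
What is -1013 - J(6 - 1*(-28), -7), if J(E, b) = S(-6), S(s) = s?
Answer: -1007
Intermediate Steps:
J(E, b) = -6
-1013 - J(6 - 1*(-28), -7) = -1013 - 1*(-6) = -1013 + 6 = -1007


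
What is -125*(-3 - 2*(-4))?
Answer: -625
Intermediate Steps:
-125*(-3 - 2*(-4)) = -125*(-3 + 8) = -125*5 = -625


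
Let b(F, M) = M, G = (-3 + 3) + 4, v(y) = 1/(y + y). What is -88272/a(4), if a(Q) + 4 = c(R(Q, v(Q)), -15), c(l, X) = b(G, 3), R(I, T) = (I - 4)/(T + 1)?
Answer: 88272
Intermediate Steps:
v(y) = 1/(2*y)
G = 4 (G = 0 + 4 = 4)
R(I, T) = (-4 + I)/(1 + T)
c(l, X) = 3
a(Q) = -1 (a(Q) = -4 + 3 = -1)
-88272/a(4) = -88272/(-1) = -88272*(-1) = 88272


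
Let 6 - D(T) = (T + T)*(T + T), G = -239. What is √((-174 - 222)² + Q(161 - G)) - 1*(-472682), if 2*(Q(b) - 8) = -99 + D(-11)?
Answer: 472682 + √626142/2 ≈ 4.7308e+5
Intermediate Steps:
D(T) = 6 - 4*T² (D(T) = 6 - (T + T)*(T + T) = 6 - 2*T*2*T = 6 - 4*T²)
Q(b) = -561/2 (Q(b) = 8 + (-99 + (6 - 4*(-11)²))/2 = 8 + (-99 + (6 - 4*121))/2 = 8 + (-99 + (6 - 484))/2 = 8 + (-99 - 478)/2 = 8 + (½)*(-577) = 8 - 577/2 = -561/2)
√((-174 - 222)² + Q(161 - G)) - 1*(-472682) = √((-174 - 222)² - 561/2) - 1*(-472682) = √((-396)² - 561/2) + 472682 = √(156816 - 561/2) + 472682 = √(313071/2) + 472682 = √626142/2 + 472682 = 472682 + √626142/2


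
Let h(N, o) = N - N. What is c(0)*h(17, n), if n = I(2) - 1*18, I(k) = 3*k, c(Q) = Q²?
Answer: 0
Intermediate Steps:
n = -12 (n = 3*2 - 1*18 = 6 - 18 = -12)
h(N, o) = 0
c(0)*h(17, n) = 0²*0 = 0*0 = 0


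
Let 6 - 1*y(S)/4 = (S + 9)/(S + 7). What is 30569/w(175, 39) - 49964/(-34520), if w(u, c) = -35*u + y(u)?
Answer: -17067265301/4794474170 ≈ -3.5598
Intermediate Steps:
y(S) = 24 - 4*(9 + S)/(7 + S) (y(S) = 24 - 4*(S + 9)/(S + 7) = 24 - 4*(9 + S)/(7 + S))
w(u, c) = -35*u + 4*(33 + 5*u)/(7 + u)
30569/w(175, 39) - 49964/(-34520) = 30569/(((132 - 225*175 - 35*175²)/(7 + 175))) - 49964/(-34520) = 30569/(((132 - 39375 - 35*30625)/182)) - 49964*(-1/34520) = 30569/(((132 - 39375 - 1071875)/182)) + 12491/8630 = 30569/(((1/182)*(-1111118))) + 12491/8630 = 30569/(-555559/91) + 12491/8630 = 30569*(-91/555559) + 12491/8630 = -2781779/555559 + 12491/8630 = -17067265301/4794474170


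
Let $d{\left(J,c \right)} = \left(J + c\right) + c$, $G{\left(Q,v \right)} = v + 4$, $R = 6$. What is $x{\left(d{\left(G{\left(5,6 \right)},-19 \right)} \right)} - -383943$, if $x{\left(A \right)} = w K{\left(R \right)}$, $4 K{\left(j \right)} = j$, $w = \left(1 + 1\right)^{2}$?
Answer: $383949$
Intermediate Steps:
$w = 4$ ($w = 2^{2} = 4$)
$K{\left(j \right)} = \frac{j}{4}$
$G{\left(Q,v \right)} = 4 + v$
$d{\left(J,c \right)} = J + 2 c$
$x{\left(A \right)} = 6$ ($x{\left(A \right)} = 4 \cdot \frac{1}{4} \cdot 6 = 4 \cdot \frac{3}{2} = 6$)
$x{\left(d{\left(G{\left(5,6 \right)},-19 \right)} \right)} - -383943 = 6 - -383943 = 6 + 383943 = 383949$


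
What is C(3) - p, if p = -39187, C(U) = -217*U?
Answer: 38536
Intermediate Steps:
C(3) - p = -217*3 - 1*(-39187) = -651 + 39187 = 38536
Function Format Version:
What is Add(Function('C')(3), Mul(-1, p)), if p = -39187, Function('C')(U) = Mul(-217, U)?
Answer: 38536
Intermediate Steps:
Add(Function('C')(3), Mul(-1, p)) = Add(Mul(-217, 3), Mul(-1, -39187)) = Add(-651, 39187) = 38536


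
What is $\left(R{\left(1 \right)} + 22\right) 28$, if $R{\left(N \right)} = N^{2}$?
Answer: $644$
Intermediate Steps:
$\left(R{\left(1 \right)} + 22\right) 28 = \left(1^{2} + 22\right) 28 = \left(1 + 22\right) 28 = 23 \cdot 28 = 644$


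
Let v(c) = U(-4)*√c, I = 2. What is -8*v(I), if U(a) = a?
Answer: 32*√2 ≈ 45.255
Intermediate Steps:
v(c) = -4*√c
-8*v(I) = -(-32)*√2 = 32*√2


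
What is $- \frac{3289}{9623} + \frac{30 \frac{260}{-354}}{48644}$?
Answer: $- \frac{2362981686}{6904492877} \approx -0.34224$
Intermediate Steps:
$- \frac{3289}{9623} + \frac{30 \frac{260}{-354}}{48644} = \left(-3289\right) \frac{1}{9623} + 30 \cdot 260 \left(- \frac{1}{354}\right) \frac{1}{48644} = - \frac{3289}{9623} + 30 \left(- \frac{130}{177}\right) \frac{1}{48644} = - \frac{3289}{9623} - \frac{325}{717499} = - \frac{2362981686}{6904492877}$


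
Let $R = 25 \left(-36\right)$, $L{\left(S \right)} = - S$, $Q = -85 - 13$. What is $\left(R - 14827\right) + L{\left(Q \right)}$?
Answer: $-15629$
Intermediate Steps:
$Q = -98$ ($Q = -85 - 13 = -98$)
$R = -900$
$\left(R - 14827\right) + L{\left(Q \right)} = \left(-900 - 14827\right) - -98 = -15727 + 98 = -15629$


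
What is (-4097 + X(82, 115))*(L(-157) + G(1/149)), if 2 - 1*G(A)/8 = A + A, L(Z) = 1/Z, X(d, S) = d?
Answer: -1492082405/23393 ≈ -63783.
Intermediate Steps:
G(A) = 16 - 16*A (G(A) = 16 - 8*(A + A) = 16 - 16*A)
(-4097 + X(82, 115))*(L(-157) + G(1/149)) = (-4097 + 82)*(1/(-157) + (16 - 16/149)) = -4015*(-1/157 + (16 - 16*1/149)) = -4015*(-1/157 + (16 - 16/149)) = -4015*(-1/157 + 2368/149) = -4015*371627/23393 = -1492082405/23393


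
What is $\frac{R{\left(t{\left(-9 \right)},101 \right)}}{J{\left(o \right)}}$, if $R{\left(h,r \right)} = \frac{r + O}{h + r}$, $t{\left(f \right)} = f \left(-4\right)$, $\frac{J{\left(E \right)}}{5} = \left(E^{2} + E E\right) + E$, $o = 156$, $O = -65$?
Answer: $\frac{3}{2787265} \approx 1.0763 \cdot 10^{-6}$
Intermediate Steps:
$J{\left(E \right)} = 5 E + 10 E^{2}$ ($J{\left(E \right)} = 5 \left(\left(E^{2} + E E\right) + E\right) = 5 \left(\left(E^{2} + E^{2}\right) + E\right) = 5 \left(2 E^{2} + E\right) = 5 \left(E + 2 E^{2}\right) = 5 E + 10 E^{2}$)
$t{\left(f \right)} = - 4 f$
$R{\left(h,r \right)} = \frac{-65 + r}{h + r}$ ($R{\left(h,r \right)} = \frac{r - 65}{h + r} = \frac{-65 + r}{h + r}$)
$\frac{R{\left(t{\left(-9 \right)},101 \right)}}{J{\left(o \right)}} = \frac{\frac{1}{\left(-4\right) \left(-9\right) + 101} \left(-65 + 101\right)}{5 \cdot 156 \left(1 + 2 \cdot 156\right)} = \frac{\frac{1}{36 + 101} \cdot 36}{5 \cdot 156 \left(1 + 312\right)} = \frac{\frac{1}{137} \cdot 36}{5 \cdot 156 \cdot 313} = \frac{\frac{1}{137} \cdot 36}{244140} = \frac{36}{137} \cdot \frac{1}{244140} = \frac{3}{2787265}$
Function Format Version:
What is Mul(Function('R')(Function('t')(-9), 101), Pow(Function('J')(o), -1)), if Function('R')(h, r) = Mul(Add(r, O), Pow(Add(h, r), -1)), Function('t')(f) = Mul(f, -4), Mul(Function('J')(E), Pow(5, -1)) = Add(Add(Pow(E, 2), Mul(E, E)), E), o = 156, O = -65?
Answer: Rational(3, 2787265) ≈ 1.0763e-6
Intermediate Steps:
Function('J')(E) = Add(Mul(5, E), Mul(10, Pow(E, 2))) (Function('J')(E) = Mul(5, Add(Add(Pow(E, 2), Mul(E, E)), E)) = Mul(5, Add(Add(Pow(E, 2), Pow(E, 2)), E)) = Mul(5, Add(Mul(2, Pow(E, 2)), E)) = Mul(5, Add(E, Mul(2, Pow(E, 2)))) = Add(Mul(5, E), Mul(10, Pow(E, 2))))
Function('t')(f) = Mul(-4, f)
Function('R')(h, r) = Mul(Pow(Add(h, r), -1), Add(-65, r)) (Function('R')(h, r) = Mul(Add(r, -65), Pow(Add(h, r), -1)) = Mul(Add(-65, r), Pow(Add(h, r), -1)) = Mul(Pow(Add(h, r), -1), Add(-65, r)))
Mul(Function('R')(Function('t')(-9), 101), Pow(Function('J')(o), -1)) = Mul(Mul(Pow(Add(Mul(-4, -9), 101), -1), Add(-65, 101)), Pow(Mul(5, 156, Add(1, Mul(2, 156))), -1)) = Mul(Mul(Pow(Add(36, 101), -1), 36), Pow(Mul(5, 156, Add(1, 312)), -1)) = Mul(Mul(Pow(137, -1), 36), Pow(Mul(5, 156, 313), -1)) = Mul(Mul(Rational(1, 137), 36), Pow(244140, -1)) = Mul(Rational(36, 137), Rational(1, 244140)) = Rational(3, 2787265)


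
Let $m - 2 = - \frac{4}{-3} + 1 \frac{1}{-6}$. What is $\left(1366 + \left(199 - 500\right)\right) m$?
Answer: $\frac{6745}{2} \approx 3372.5$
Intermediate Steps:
$m = \frac{19}{6}$ ($m = 2 + \left(- \frac{4}{-3} + 1 \frac{1}{-6}\right) = 2 + \left(\left(-4\right) \left(- \frac{1}{3}\right) + 1 \left(- \frac{1}{6}\right)\right) = 2 + \left(\frac{4}{3} - \frac{1}{6}\right) = 2 + \frac{7}{6} = \frac{19}{6} \approx 3.1667$)
$\left(1366 + \left(199 - 500\right)\right) m = \left(1366 + \left(199 - 500\right)\right) \frac{19}{6} = \left(1366 - 301\right) \frac{19}{6} = 1065 \cdot \frac{19}{6} = \frac{6745}{2}$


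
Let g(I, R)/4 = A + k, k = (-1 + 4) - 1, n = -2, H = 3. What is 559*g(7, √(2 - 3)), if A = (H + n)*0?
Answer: 4472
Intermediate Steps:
A = 0 (A = (3 - 2)*0 = 1*0 = 0)
k = 2 (k = 3 - 1 = 2)
g(I, R) = 8 (g(I, R) = 4*(0 + 2) = 4*2 = 8)
559*g(7, √(2 - 3)) = 559*8 = 4472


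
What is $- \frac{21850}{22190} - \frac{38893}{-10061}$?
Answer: $\frac{64320282}{22325359} \approx 2.881$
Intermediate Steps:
$- \frac{21850}{22190} - \frac{38893}{-10061} = \left(-21850\right) \frac{1}{22190} - - \frac{38893}{10061} = - \frac{2185}{2219} + \frac{38893}{10061} = \frac{64320282}{22325359}$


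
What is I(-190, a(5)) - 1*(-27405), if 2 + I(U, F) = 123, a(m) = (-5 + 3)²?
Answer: 27526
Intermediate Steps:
a(m) = 4 (a(m) = (-2)² = 4)
I(U, F) = 121 (I(U, F) = -2 + 123 = 121)
I(-190, a(5)) - 1*(-27405) = 121 - 1*(-27405) = 121 + 27405 = 27526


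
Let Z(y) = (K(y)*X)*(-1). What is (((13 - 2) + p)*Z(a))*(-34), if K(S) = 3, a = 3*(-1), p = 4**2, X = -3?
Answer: -8262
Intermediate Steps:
p = 16
a = -3
Z(y) = 9 (Z(y) = (3*(-3))*(-1) = -9*(-1) = 9)
(((13 - 2) + p)*Z(a))*(-34) = (((13 - 2) + 16)*9)*(-34) = ((11 + 16)*9)*(-34) = (27*9)*(-34) = 243*(-34) = -8262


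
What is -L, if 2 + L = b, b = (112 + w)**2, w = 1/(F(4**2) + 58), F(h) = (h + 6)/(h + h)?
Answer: -11061910414/881721 ≈ -12546.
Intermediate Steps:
F(h) = (6 + h)/(2*h) (F(h) = (6 + h)/((2*h)) = (6 + h)*(1/(2*h)) = (6 + h)/(2*h))
w = 16/939 (w = 1/((6 + 4**2)/(2*(4**2)) + 58) = 1/((1/2)*(6 + 16)/16 + 58) = 1/((1/2)*(1/16)*22 + 58) = 1/(11/16 + 58) = 1/(939/16) = 16/939 ≈ 0.017039)
b = 11063673856/881721 (b = (112 + 16/939)**2 = (105184/939)**2 = 11063673856/881721 ≈ 12548.)
L = 11061910414/881721 (L = -2 + 11063673856/881721 = 11061910414/881721 ≈ 12546.)
-L = -1*11061910414/881721 = -11061910414/881721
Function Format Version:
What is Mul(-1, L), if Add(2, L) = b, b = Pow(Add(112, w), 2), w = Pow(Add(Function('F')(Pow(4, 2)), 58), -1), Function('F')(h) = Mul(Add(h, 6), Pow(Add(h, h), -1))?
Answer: Rational(-11061910414, 881721) ≈ -12546.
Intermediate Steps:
Function('F')(h) = Mul(Rational(1, 2), Pow(h, -1), Add(6, h)) (Function('F')(h) = Mul(Add(6, h), Pow(Mul(2, h), -1)) = Mul(Add(6, h), Mul(Rational(1, 2), Pow(h, -1))) = Mul(Rational(1, 2), Pow(h, -1), Add(6, h)))
w = Rational(16, 939) (w = Pow(Add(Mul(Rational(1, 2), Pow(Pow(4, 2), -1), Add(6, Pow(4, 2))), 58), -1) = Pow(Add(Mul(Rational(1, 2), Pow(16, -1), Add(6, 16)), 58), -1) = Pow(Add(Mul(Rational(1, 2), Rational(1, 16), 22), 58), -1) = Pow(Add(Rational(11, 16), 58), -1) = Pow(Rational(939, 16), -1) = Rational(16, 939) ≈ 0.017039)
b = Rational(11063673856, 881721) (b = Pow(Add(112, Rational(16, 939)), 2) = Pow(Rational(105184, 939), 2) = Rational(11063673856, 881721) ≈ 12548.)
L = Rational(11061910414, 881721) (L = Add(-2, Rational(11063673856, 881721)) = Rational(11061910414, 881721) ≈ 12546.)
Mul(-1, L) = Mul(-1, Rational(11061910414, 881721)) = Rational(-11061910414, 881721)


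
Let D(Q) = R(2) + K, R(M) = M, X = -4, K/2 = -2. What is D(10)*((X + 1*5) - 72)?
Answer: 142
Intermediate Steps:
K = -4 (K = 2*(-2) = -4)
D(Q) = -2 (D(Q) = 2 - 4 = -2)
D(10)*((X + 1*5) - 72) = -2*((-4 + 1*5) - 72) = -2*((-4 + 5) - 72) = -2*(1 - 72) = -2*(-71) = 142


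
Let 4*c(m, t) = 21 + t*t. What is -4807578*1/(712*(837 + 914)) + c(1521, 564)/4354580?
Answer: -10417916468457/2714453570480 ≈ -3.8379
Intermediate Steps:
c(m, t) = 21/4 + t**2/4 (c(m, t) = (21 + t*t)/4 = (21 + t**2)/4 = 21/4 + t**2/4)
-4807578*1/(712*(837 + 914)) + c(1521, 564)/4354580 = -4807578*1/(712*(837 + 914)) + (21/4 + (1/4)*564**2)/4354580 = -4807578/(712*1751) + (21/4 + (1/4)*318096)*(1/4354580) = -4807578/1246712 + (21/4 + 79524)*(1/4354580) = -4807578*1/1246712 + (318117/4)*(1/4354580) = -2403789/623356 + 318117/17418320 = -10417916468457/2714453570480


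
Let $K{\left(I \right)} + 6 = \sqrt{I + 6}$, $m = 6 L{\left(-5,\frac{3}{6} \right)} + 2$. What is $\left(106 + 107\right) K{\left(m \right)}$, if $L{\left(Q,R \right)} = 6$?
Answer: $-1278 + 426 \sqrt{11} \approx 134.88$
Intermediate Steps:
$m = 38$ ($m = 6 \cdot 6 + 2 = 36 + 2 = 38$)
$K{\left(I \right)} = -6 + \sqrt{6 + I}$ ($K{\left(I \right)} = -6 + \sqrt{I + 6} = -6 + \sqrt{6 + I}$)
$\left(106 + 107\right) K{\left(m \right)} = \left(106 + 107\right) \left(-6 + \sqrt{6 + 38}\right) = 213 \left(-6 + \sqrt{44}\right) = 213 \left(-6 + 2 \sqrt{11}\right) = -1278 + 426 \sqrt{11}$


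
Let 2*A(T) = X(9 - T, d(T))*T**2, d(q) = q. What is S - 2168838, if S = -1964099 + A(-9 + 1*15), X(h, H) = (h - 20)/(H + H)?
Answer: -8265925/2 ≈ -4.1330e+6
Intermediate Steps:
X(h, H) = (-20 + h)/(2*H) (X(h, H) = (-20 + h)/((2*H)) = (-20 + h)*(1/(2*H)) = (-20 + h)/(2*H))
A(T) = T*(-11 - T)/4 (A(T) = (((-20 + (9 - T))/(2*T))*T**2)/2 = (((-11 - T)/(2*T))*T**2)/2 = (T*(-11 - T)/2)/2 = T*(-11 - T)/4)
S = -3928249/2 (S = -1964099 - (-9 + 1*15)*(11 + (-9 + 1*15))/4 = -1964099 - (-9 + 15)*(11 + (-9 + 15))/4 = -1964099 - 1/4*6*(11 + 6) = -1964099 - 1/4*6*17 = -1964099 - 51/2 = -3928249/2 ≈ -1.9641e+6)
S - 2168838 = -3928249/2 - 2168838 = -8265925/2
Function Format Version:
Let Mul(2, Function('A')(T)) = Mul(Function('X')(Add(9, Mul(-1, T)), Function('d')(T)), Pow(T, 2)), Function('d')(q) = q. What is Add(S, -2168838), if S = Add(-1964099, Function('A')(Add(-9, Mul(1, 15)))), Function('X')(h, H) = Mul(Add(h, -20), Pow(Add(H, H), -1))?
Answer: Rational(-8265925, 2) ≈ -4.1330e+6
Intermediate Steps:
Function('X')(h, H) = Mul(Rational(1, 2), Pow(H, -1), Add(-20, h)) (Function('X')(h, H) = Mul(Add(-20, h), Pow(Mul(2, H), -1)) = Mul(Add(-20, h), Mul(Rational(1, 2), Pow(H, -1))) = Mul(Rational(1, 2), Pow(H, -1), Add(-20, h)))
Function('A')(T) = Mul(Rational(1, 4), T, Add(-11, Mul(-1, T))) (Function('A')(T) = Mul(Rational(1, 2), Mul(Mul(Rational(1, 2), Pow(T, -1), Add(-20, Add(9, Mul(-1, T)))), Pow(T, 2))) = Mul(Rational(1, 2), Mul(Mul(Rational(1, 2), Pow(T, -1), Add(-11, Mul(-1, T))), Pow(T, 2))) = Mul(Rational(1, 2), Mul(Rational(1, 2), T, Add(-11, Mul(-1, T)))) = Mul(Rational(1, 4), T, Add(-11, Mul(-1, T))))
S = Rational(-3928249, 2) (S = Add(-1964099, Mul(Rational(-1, 4), Add(-9, Mul(1, 15)), Add(11, Add(-9, Mul(1, 15))))) = Add(-1964099, Mul(Rational(-1, 4), Add(-9, 15), Add(11, Add(-9, 15)))) = Add(-1964099, Mul(Rational(-1, 4), 6, Add(11, 6))) = Add(-1964099, Mul(Rational(-1, 4), 6, 17)) = Add(-1964099, Rational(-51, 2)) = Rational(-3928249, 2) ≈ -1.9641e+6)
Add(S, -2168838) = Add(Rational(-3928249, 2), -2168838) = Rational(-8265925, 2)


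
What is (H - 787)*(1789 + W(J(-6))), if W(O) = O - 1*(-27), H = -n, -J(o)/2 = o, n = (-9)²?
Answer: -1586704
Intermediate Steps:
n = 81
J(o) = -2*o
H = -81 (H = -1*81 = -81)
W(O) = 27 + O (W(O) = O + 27 = 27 + O)
(H - 787)*(1789 + W(J(-6))) = (-81 - 787)*(1789 + (27 - 2*(-6))) = -868*(1789 + (27 + 12)) = -868*(1789 + 39) = -868*1828 = -1586704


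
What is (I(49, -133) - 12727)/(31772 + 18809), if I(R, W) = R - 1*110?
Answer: -12788/50581 ≈ -0.25282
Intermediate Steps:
I(R, W) = -110 + R (I(R, W) = R - 110 = -110 + R)
(I(49, -133) - 12727)/(31772 + 18809) = ((-110 + 49) - 12727)/(31772 + 18809) = (-61 - 12727)/50581 = -12788*1/50581 = -12788/50581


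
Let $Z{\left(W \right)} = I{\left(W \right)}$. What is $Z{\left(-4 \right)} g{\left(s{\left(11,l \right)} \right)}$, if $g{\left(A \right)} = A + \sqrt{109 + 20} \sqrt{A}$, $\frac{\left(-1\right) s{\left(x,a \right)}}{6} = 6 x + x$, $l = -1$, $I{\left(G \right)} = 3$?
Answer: $-1386 + 9 i \sqrt{6622} \approx -1386.0 + 732.38 i$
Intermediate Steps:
$Z{\left(W \right)} = 3$
$s{\left(x,a \right)} = - 42 x$ ($s{\left(x,a \right)} = - 6 \left(6 x + x\right) = - 6 \cdot 7 x = - 42 x$)
$g{\left(A \right)} = A + \sqrt{129} \sqrt{A}$
$Z{\left(-4 \right)} g{\left(s{\left(11,l \right)} \right)} = 3 \left(\left(-42\right) 11 + \sqrt{129} \sqrt{\left(-42\right) 11}\right) = 3 \left(-462 + \sqrt{129} \sqrt{-462}\right) = 3 \left(-462 + \sqrt{129} i \sqrt{462}\right) = 3 \left(-462 + 3 i \sqrt{6622}\right) = -1386 + 9 i \sqrt{6622}$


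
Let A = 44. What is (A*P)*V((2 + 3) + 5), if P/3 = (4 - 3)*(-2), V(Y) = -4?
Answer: 1056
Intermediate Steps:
P = -6 (P = 3*((4 - 3)*(-2)) = 3*(1*(-2)) = 3*(-2) = -6)
(A*P)*V((2 + 3) + 5) = (44*(-6))*(-4) = -264*(-4) = 1056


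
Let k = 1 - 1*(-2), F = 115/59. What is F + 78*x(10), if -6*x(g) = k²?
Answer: -6788/59 ≈ -115.05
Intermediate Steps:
F = 115/59 (F = 115*(1/59) = 115/59 ≈ 1.9492)
k = 3 (k = 1 + 2 = 3)
x(g) = -3/2 (x(g) = -⅙*3² = -⅙*9 = -3/2)
F + 78*x(10) = 115/59 + 78*(-3/2) = 115/59 - 117 = -6788/59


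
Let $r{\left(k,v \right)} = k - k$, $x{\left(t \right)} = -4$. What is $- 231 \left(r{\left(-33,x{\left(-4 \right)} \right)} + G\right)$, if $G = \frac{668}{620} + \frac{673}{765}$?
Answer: $- \frac{3573878}{7905} \approx -452.1$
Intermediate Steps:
$r{\left(k,v \right)} = 0$
$G = \frac{46414}{23715}$ ($G = 668 \cdot \frac{1}{620} + 673 \cdot \frac{1}{765} = \frac{167}{155} + \frac{673}{765} = \frac{46414}{23715} \approx 1.9572$)
$- 231 \left(r{\left(-33,x{\left(-4 \right)} \right)} + G\right) = - 231 \left(0 + \frac{46414}{23715}\right) = \left(-231\right) \frac{46414}{23715} = - \frac{3573878}{7905}$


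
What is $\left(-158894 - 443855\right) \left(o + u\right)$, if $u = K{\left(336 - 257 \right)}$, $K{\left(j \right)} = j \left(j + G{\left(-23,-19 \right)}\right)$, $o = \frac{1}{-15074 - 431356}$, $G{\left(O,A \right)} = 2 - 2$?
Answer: $- \frac{1679360957710121}{446430} \approx -3.7618 \cdot 10^{9}$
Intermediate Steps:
$G{\left(O,A \right)} = 0$ ($G{\left(O,A \right)} = 2 - 2 = 0$)
$o = - \frac{1}{446430}$ ($o = \frac{1}{-446430} = - \frac{1}{446430} \approx -2.24 \cdot 10^{-6}$)
$K{\left(j \right)} = j^{2}$ ($K{\left(j \right)} = j \left(j + 0\right) = j j = j^{2}$)
$u = 6241$ ($u = \left(336 - 257\right)^{2} = 79^{2} = 6241$)
$\left(-158894 - 443855\right) \left(o + u\right) = \left(-158894 - 443855\right) \left(- \frac{1}{446430} + 6241\right) = \left(-602749\right) \frac{2786169629}{446430} = - \frac{1679360957710121}{446430}$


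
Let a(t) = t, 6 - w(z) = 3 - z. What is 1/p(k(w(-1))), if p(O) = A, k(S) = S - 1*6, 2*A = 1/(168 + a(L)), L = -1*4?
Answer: 328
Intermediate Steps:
L = -4
w(z) = 3 + z (w(z) = 6 - (3 - z) = 6 + (-3 + z) = 3 + z)
A = 1/328 (A = 1/(2*(168 - 4)) = (1/2)/164 = (1/2)*(1/164) = 1/328 ≈ 0.0030488)
k(S) = -6 + S (k(S) = S - 6 = -6 + S)
p(O) = 1/328
1/p(k(w(-1))) = 1/(1/328) = 328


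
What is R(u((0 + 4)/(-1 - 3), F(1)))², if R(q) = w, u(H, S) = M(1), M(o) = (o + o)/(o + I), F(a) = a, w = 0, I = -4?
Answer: 0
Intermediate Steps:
M(o) = 2*o/(-4 + o) (M(o) = (o + o)/(o - 4) = (2*o)/(-4 + o) = 2*o/(-4 + o))
u(H, S) = -⅔ (u(H, S) = 2*1/(-4 + 1) = 2*1/(-3) = 2*1*(-⅓) = -⅔)
R(q) = 0
R(u((0 + 4)/(-1 - 3), F(1)))² = 0² = 0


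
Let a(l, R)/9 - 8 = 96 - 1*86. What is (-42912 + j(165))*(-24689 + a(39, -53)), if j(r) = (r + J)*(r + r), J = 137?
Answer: -1391858196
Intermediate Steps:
a(l, R) = 162 (a(l, R) = 72 + 9*(96 - 1*86) = 72 + 9*(96 - 86) = 72 + 9*10 = 72 + 90 = 162)
j(r) = 2*r*(137 + r) (j(r) = (r + 137)*(r + r) = (137 + r)*(2*r) = 2*r*(137 + r))
(-42912 + j(165))*(-24689 + a(39, -53)) = (-42912 + 2*165*(137 + 165))*(-24689 + 162) = (-42912 + 2*165*302)*(-24527) = (-42912 + 99660)*(-24527) = 56748*(-24527) = -1391858196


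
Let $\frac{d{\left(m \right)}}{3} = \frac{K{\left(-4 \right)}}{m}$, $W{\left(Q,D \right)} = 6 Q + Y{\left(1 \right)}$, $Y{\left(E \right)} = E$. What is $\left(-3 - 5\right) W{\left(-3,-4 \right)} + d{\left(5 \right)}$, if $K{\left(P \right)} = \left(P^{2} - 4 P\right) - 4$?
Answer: $\frac{764}{5} \approx 152.8$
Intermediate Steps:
$K{\left(P \right)} = -4 + P^{2} - 4 P$
$W{\left(Q,D \right)} = 1 + 6 Q$ ($W{\left(Q,D \right)} = 6 Q + 1 = 1 + 6 Q$)
$d{\left(m \right)} = \frac{84}{m}$ ($d{\left(m \right)} = 3 \frac{-4 + \left(-4\right)^{2} - -16}{m} = 3 \frac{-4 + 16 + 16}{m} = 3 \frac{28}{m} = \frac{84}{m}$)
$\left(-3 - 5\right) W{\left(-3,-4 \right)} + d{\left(5 \right)} = \left(-3 - 5\right) \left(1 + 6 \left(-3\right)\right) + \frac{84}{5} = - 8 \left(1 - 18\right) + 84 \cdot \frac{1}{5} = \left(-8\right) \left(-17\right) + \frac{84}{5} = 136 + \frac{84}{5} = \frac{764}{5}$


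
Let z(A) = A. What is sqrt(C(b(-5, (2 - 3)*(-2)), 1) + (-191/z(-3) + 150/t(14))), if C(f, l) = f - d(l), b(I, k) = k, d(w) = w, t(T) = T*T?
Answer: sqrt(115422)/42 ≈ 8.0890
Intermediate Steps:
t(T) = T**2
C(f, l) = f - l
sqrt(C(b(-5, (2 - 3)*(-2)), 1) + (-191/z(-3) + 150/t(14))) = sqrt(((2 - 3)*(-2) - 1*1) + (-191/(-3) + 150/(14**2))) = sqrt((-1*(-2) - 1) + (-191*(-1/3) + 150/196)) = sqrt((2 - 1) + (191/3 + 150*(1/196))) = sqrt(1 + (191/3 + 75/98)) = sqrt(1 + 18943/294) = sqrt(19237/294) = sqrt(115422)/42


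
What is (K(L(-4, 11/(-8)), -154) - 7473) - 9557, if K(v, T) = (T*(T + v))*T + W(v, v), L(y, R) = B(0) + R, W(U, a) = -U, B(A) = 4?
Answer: -28856337/8 ≈ -3.6070e+6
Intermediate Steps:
L(y, R) = 4 + R
K(v, T) = -v + T²*(T + v) (K(v, T) = (T*(T + v))*T - v = T²*(T + v) - v = -v + T²*(T + v))
(K(L(-4, 11/(-8)), -154) - 7473) - 9557 = (((-154)³ - (4 + 11/(-8)) + (4 + 11/(-8))*(-154)²) - 7473) - 9557 = ((-3652264 - (4 + 11*(-⅛)) + (4 + 11*(-⅛))*23716) - 7473) - 9557 = ((-3652264 - (4 - 11/8) + (4 - 11/8)*23716) - 7473) - 9557 = ((-3652264 - 1*21/8 + (21/8)*23716) - 7473) - 9557 = ((-3652264 - 21/8 + 124509/2) - 7473) - 9557 = (-28720097/8 - 7473) - 9557 = -28779881/8 - 9557 = -28856337/8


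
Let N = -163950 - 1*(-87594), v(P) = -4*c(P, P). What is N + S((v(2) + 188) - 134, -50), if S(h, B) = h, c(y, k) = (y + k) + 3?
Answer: -76330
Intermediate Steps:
c(y, k) = 3 + k + y (c(y, k) = (k + y) + 3 = 3 + k + y)
v(P) = -12 - 8*P (v(P) = -4*(3 + P + P) = -4*(3 + 2*P) = -12 - 8*P)
N = -76356 (N = -163950 + 87594 = -76356)
N + S((v(2) + 188) - 134, -50) = -76356 + (((-12 - 8*2) + 188) - 134) = -76356 + (((-12 - 16) + 188) - 134) = -76356 + ((-28 + 188) - 134) = -76356 + (160 - 134) = -76356 + 26 = -76330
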